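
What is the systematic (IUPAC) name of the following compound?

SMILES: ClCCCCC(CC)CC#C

The longest chain bearing the multiple bond is 8 carbons long (octane).
The chain contains a C≡C triple bond, so the unsaturation ending is -yne.
Choose the numbering such that numbering from this end puts the triple bond at C-1 rather than C-7.
With this numbering: the triple bond between C-1 and C-2; a chloro group at C-8; an ethyl group at C-4.
Prefixes are listed alphabetically: chloro, ethyl.
The name is 8-chloro-4-ethyloct-1-yne.

8-chloro-4-ethyloct-1-yne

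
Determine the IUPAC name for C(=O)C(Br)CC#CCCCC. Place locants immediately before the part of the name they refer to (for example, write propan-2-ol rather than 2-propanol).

The longest carbon chain that includes the –CHO group and the multiple bond has 9 carbons, so the parent hydride is nonane.
An aldehyde (terminal –CHO) is the principal characteristic group, giving the suffix -al.
A C≡C triple bond in the chain gives the infix -yne-.
Choose the numbering such that the aldehyde carbon is C-1 by definition.
This places the triple bond between C-4 and C-5; a bromo group at C-2.
Assembling the pieces gives 2-bromonon-4-ynal.

2-bromonon-4-ynal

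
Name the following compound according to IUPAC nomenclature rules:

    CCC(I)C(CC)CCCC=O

5-ethyl-6-iodooctanal

Counting along the main chain through the –CHO group gives 8 carbons: the parent is octane.
The principal characteristic group is an aldehyde (terminal –CHO), named with the suffix -al.
Number the chain so that the aldehyde carbon is C-1 by definition.
This places an ethyl group at C-5; an iodo group at C-6.
The substituents are ordered alphabetically, ignoring any di-/tri- multipliers.
Assembling the pieces gives 5-ethyl-6-iodooctanal.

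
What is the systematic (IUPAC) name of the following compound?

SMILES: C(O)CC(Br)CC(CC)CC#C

The longest carbon chain that includes the –OH group and the multiple bond has 8 carbons, so the parent hydride is octane.
An alcohol (–OH) is the principal characteristic group, giving the suffix -ol.
There is one C≡C triple bond, indicated by the ending -yne.
Choose the numbering such that numbering from this end puts the hydroxyl group at C-1 rather than C-8.
That gives the hydroxyl at C-1; the triple bond between C-7 and C-8; a bromo group at C-3; an ethyl group at C-5.
Prefixes are listed alphabetically: bromo, ethyl.
Putting it together: 3-bromo-5-ethyloct-7-yn-1-ol.

3-bromo-5-ethyloct-7-yn-1-ol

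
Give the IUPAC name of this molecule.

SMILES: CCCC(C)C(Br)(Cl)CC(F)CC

The parent chain contains 9 carbons (nonane).
The numbering direction is chosen so that the substituent locant set {3,5,5,6} is lower than {4,5,5,7} at the first point of difference.
With this numbering: a bromo group at C-5; a chloro group at C-5; a fluoro group at C-3; a methyl group at C-6.
Substituent prefixes are cited in alphabetical order (multiplying prefixes like di-/tri- are ignored for ordering).
Putting it together: 5-bromo-5-chloro-3-fluoro-6-methylnonane.

5-bromo-5-chloro-3-fluoro-6-methylnonane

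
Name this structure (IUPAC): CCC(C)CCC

3-methylhexane

The longest carbon chain is 6 atoms: the parent is hexane.
The numbering direction is chosen so that the substituent locant set {3} is lower than {4} at the first point of difference.
This places a methyl group at C-3.
Assembling the pieces gives 3-methylhexane.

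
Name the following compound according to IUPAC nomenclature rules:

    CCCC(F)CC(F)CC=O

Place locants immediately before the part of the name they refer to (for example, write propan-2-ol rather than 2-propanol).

3,5-difluorooctanal

The longest carbon chain that includes the –CHO group has 8 carbons, so the parent hydride is octane.
The principal characteristic group is an aldehyde (terminal –CHO), named with the suffix -al.
Choose the numbering such that the aldehyde carbon is C-1 by definition.
With this numbering: fluoro groups at C-3 and C-5.
Putting it together: 3,5-difluorooctanal.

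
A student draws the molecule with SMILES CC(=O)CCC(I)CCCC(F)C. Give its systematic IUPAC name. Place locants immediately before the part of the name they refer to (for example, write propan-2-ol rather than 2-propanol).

The longest carbon chain that includes the carbonyl has 10 carbons, so the parent hydride is decane.
The principal characteristic group is a ketone (C=O on an internal carbon), named with the suffix -one.
Number the chain so that numbering from this end puts the carbonyl group at C-2 rather than C-9.
With this numbering: the carbonyl at C-2; a fluoro group at C-9; an iodo group at C-5.
Substituent prefixes are cited in alphabetical order (multiplying prefixes like di-/tri- are ignored for ordering).
Assembling the pieces gives 9-fluoro-5-iododecan-2-one.

9-fluoro-5-iododecan-2-one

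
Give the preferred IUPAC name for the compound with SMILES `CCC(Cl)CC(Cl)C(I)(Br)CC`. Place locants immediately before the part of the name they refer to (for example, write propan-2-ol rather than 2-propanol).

The parent chain contains 8 carbons (octane).
Number the chain so that the substituent locant set {3,3,4,6} is lower than {3,5,6,6} at the first point of difference.
This places a bromo group at C-3; chloro groups at C-4 and C-6; an iodo group at C-3.
The substituents are ordered alphabetically, ignoring any di-/tri- multipliers.
Putting it together: 3-bromo-4,6-dichloro-3-iodooctane.

3-bromo-4,6-dichloro-3-iodooctane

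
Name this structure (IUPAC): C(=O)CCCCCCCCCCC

The longest chain bearing the –CHO group is 12 carbons long (dodecane).
An aldehyde (terminal –CHO) is the principal characteristic group, giving the suffix -al.
Number the chain so that the aldehyde carbon is C-1 by definition.
Putting it together: dodecanal.

dodecanal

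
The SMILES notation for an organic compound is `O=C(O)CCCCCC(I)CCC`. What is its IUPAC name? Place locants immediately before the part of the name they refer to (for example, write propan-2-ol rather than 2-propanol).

Counting along the main chain through the –COOH group gives 10 carbons: the parent is decane.
The highest-priority functional group is a carboxylic acid (terminal –COOH), so the name ends in -oic acid.
The numbering direction is chosen so that the carboxylic acid carbon is C-1 by definition.
That gives an iodo group at C-7.
Assembling the pieces gives 7-iododecanoic acid.

7-iododecanoic acid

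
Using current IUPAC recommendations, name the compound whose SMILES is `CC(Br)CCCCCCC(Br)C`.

The longest carbon chain is 10 atoms: the parent is decane.
Numbering from either end gives identical locants here.
That gives bromo groups at C-2 and C-9.
Putting it together: 2,9-dibromodecane.

2,9-dibromodecane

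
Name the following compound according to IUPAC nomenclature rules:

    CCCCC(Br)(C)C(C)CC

The parent chain contains 8 carbons (octane).
Number the chain so that the substituent locant set {3,4,4} is lower than {5,5,6} at the first point of difference.
That gives a bromo group at C-4; methyl groups at C-3 and C-4.
The substituents are ordered alphabetically, ignoring any di-/tri- multipliers.
Assembling the pieces gives 4-bromo-3,4-dimethyloctane.

4-bromo-3,4-dimethyloctane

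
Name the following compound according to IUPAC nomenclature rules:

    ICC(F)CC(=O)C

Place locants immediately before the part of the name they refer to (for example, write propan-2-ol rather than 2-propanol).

The longest chain bearing the carbonyl is 5 carbons long (pentane).
The principal characteristic group is a ketone (C=O on an internal carbon), named with the suffix -one.
Choose the numbering such that numbering from this end puts the carbonyl group at C-2 rather than C-4.
This places the carbonyl at C-2; a fluoro group at C-4; an iodo group at C-5.
The substituents are ordered alphabetically, ignoring any di-/tri- multipliers.
The name is 4-fluoro-5-iodopentan-2-one.

4-fluoro-5-iodopentan-2-one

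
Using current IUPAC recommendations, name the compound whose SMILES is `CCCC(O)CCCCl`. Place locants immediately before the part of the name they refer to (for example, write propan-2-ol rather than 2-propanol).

The longest carbon chain that includes the –OH group has 7 carbons, so the parent hydride is heptane.
The highest-priority functional group is an alcohol (–OH), so the name ends in -ol.
The numbering direction is chosen so that the substituent locant set {1} is lower than {7} at the first point of difference.
That gives the hydroxyl at C-4; a chloro group at C-1.
Putting it together: 1-chloroheptan-4-ol.

1-chloroheptan-4-ol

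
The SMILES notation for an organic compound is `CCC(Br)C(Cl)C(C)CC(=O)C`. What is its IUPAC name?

6-bromo-5-chloro-4-methyloctan-2-one

The longest chain bearing the carbonyl is 8 carbons long (octane).
The highest-priority functional group is a ketone (C=O on an internal carbon), so the name ends in -one.
The numbering direction is chosen so that numbering from this end puts the carbonyl group at C-2 rather than C-7.
With this numbering: the carbonyl at C-2; a bromo group at C-6; a chloro group at C-5; a methyl group at C-4.
Prefixes are listed alphabetically: bromo, chloro, methyl.
Assembling the pieces gives 6-bromo-5-chloro-4-methyloctan-2-one.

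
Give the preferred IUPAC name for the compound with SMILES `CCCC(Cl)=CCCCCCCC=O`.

The longest chain bearing the –CHO group and the multiple bond is 12 carbons long (dodecane).
The highest-priority functional group is an aldehyde (terminal –CHO), so the name ends in -al.
The chain contains a C=C double bond, so the unsaturation ending is -ene.
Choose the numbering such that the aldehyde carbon is C-1 by definition.
This places the double bond between C-8 and C-9; a chloro group at C-9.
Putting it together: 9-chlorododec-8-enal.

9-chlorododec-8-enal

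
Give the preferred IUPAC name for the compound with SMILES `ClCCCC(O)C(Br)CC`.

5-bromo-1-chloroheptan-4-ol

The longest carbon chain that includes the –OH group has 7 carbons, so the parent hydride is heptane.
The highest-priority functional group is an alcohol (–OH), so the name ends in -ol.
Number the chain so that the substituent locant set {1,5} is lower than {3,7} at the first point of difference.
With this numbering: the hydroxyl at C-4; a bromo group at C-5; a chloro group at C-1.
The substituents are ordered alphabetically, ignoring any di-/tri- multipliers.
Putting it together: 5-bromo-1-chloroheptan-4-ol.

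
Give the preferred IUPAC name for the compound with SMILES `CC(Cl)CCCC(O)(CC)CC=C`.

The longest chain bearing the –OH group and the multiple bond is 9 carbons long (nonane).
An alcohol (–OH) is the principal characteristic group, giving the suffix -ol.
The chain contains a C=C double bond, so the unsaturation ending is -ene.
The numbering direction is chosen so that numbering from this end puts the hydroxyl group at C-4 rather than C-6.
With this numbering: the hydroxyl at C-4; the double bond between C-1 and C-2; a chloro group at C-8; an ethyl group at C-4.
Substituent prefixes are cited in alphabetical order (multiplying prefixes like di-/tri- are ignored for ordering).
The name is 8-chloro-4-ethylnon-1-en-4-ol.

8-chloro-4-ethylnon-1-en-4-ol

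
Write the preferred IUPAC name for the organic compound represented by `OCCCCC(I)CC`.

5-iodoheptan-1-ol

The longest chain bearing the –OH group is 7 carbons long (heptane).
An alcohol (–OH) is the principal characteristic group, giving the suffix -ol.
Number the chain so that numbering from this end puts the hydroxyl group at C-1 rather than C-7.
With this numbering: the hydroxyl at C-1; an iodo group at C-5.
Putting it together: 5-iodoheptan-1-ol.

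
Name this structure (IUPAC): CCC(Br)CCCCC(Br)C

The longest carbon chain is 9 atoms: the parent is nonane.
Choose the numbering such that the substituent locant set {2,7} is lower than {3,8} at the first point of difference.
With this numbering: bromo groups at C-2 and C-7.
The name is 2,7-dibromononane.

2,7-dibromononane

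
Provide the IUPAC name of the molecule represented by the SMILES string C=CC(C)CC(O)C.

4-methylhex-5-en-2-ol

The longest chain bearing the –OH group and the multiple bond is 6 carbons long (hexane).
The principal characteristic group is an alcohol (–OH), named with the suffix -ol.
There is one C=C double bond, indicated by the ending -ene.
The numbering direction is chosen so that numbering from this end puts the hydroxyl group at C-2 rather than C-5.
With this numbering: the hydroxyl at C-2; the double bond between C-5 and C-6; a methyl group at C-4.
Putting it together: 4-methylhex-5-en-2-ol.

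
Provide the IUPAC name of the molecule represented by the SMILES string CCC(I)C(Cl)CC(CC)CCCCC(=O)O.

The longest chain bearing the –COOH group is 11 carbons long (undecane).
The principal characteristic group is a carboxylic acid (terminal –COOH), named with the suffix -oic acid.
Choose the numbering such that the carboxylic acid carbon is C-1 by definition.
This places a chloro group at C-8; an ethyl group at C-6; an iodo group at C-9.
Prefixes are listed alphabetically: chloro, ethyl, iodo.
Putting it together: 8-chloro-6-ethyl-9-iodoundecanoic acid.

8-chloro-6-ethyl-9-iodoundecanoic acid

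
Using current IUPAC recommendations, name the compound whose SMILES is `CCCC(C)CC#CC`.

The longest carbon chain that includes the multiple bond has 8 carbons, so the parent hydride is octane.
There is one C≡C triple bond, indicated by the ending -yne.
Choose the numbering such that numbering from this end puts the triple bond at C-2 rather than C-6.
This places the triple bond between C-2 and C-3; a methyl group at C-5.
Putting it together: 5-methyloct-2-yne.

5-methyloct-2-yne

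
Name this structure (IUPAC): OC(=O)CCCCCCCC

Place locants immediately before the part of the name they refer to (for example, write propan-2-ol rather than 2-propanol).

nonanoic acid

The longest carbon chain that includes the –COOH group has 9 carbons, so the parent hydride is nonane.
The highest-priority functional group is a carboxylic acid (terminal –COOH), so the name ends in -oic acid.
The numbering direction is chosen so that the carboxylic acid carbon is C-1 by definition.
Putting it together: nonanoic acid.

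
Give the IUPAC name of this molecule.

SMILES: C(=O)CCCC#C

The longest carbon chain that includes the –CHO group and the multiple bond has 6 carbons, so the parent hydride is hexane.
The principal characteristic group is an aldehyde (terminal –CHO), named with the suffix -al.
The chain contains a C≡C triple bond, so the unsaturation ending is -yne.
Choose the numbering such that the aldehyde carbon is C-1 by definition.
With this numbering: the triple bond between C-5 and C-6.
Assembling the pieces gives hex-5-ynal.

hex-5-ynal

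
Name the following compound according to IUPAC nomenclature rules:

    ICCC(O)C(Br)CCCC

4-bromo-1-iodooctan-3-ol

The longest carbon chain that includes the –OH group has 8 carbons, so the parent hydride is octane.
The highest-priority functional group is an alcohol (–OH), so the name ends in -ol.
The numbering direction is chosen so that numbering from this end puts the hydroxyl group at C-3 rather than C-6.
This places the hydroxyl at C-3; a bromo group at C-4; an iodo group at C-1.
Prefixes are listed alphabetically: bromo, iodo.
Putting it together: 4-bromo-1-iodooctan-3-ol.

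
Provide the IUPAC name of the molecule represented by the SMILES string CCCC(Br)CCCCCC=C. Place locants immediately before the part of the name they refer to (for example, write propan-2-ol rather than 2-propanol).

8-bromoundec-1-ene

The longest carbon chain that includes the multiple bond has 11 carbons, so the parent hydride is undecane.
A C=C double bond in the chain gives the infix -ene-.
Number the chain so that numbering from this end puts the double bond at C-1 rather than C-10.
This places the double bond between C-1 and C-2; a bromo group at C-8.
The name is 8-bromoundec-1-ene.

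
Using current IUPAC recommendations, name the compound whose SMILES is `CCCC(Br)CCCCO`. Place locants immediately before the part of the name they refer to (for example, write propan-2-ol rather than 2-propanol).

5-bromooctan-1-ol

The longest carbon chain that includes the –OH group has 8 carbons, so the parent hydride is octane.
The principal characteristic group is an alcohol (–OH), named with the suffix -ol.
The numbering direction is chosen so that numbering from this end puts the hydroxyl group at C-1 rather than C-8.
This places the hydroxyl at C-1; a bromo group at C-5.
Putting it together: 5-bromooctan-1-ol.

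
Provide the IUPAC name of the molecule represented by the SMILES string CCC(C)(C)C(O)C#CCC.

The longest chain bearing the –OH group and the multiple bond is 8 carbons long (octane).
An alcohol (–OH) is the principal characteristic group, giving the suffix -ol.
The chain contains a C≡C triple bond, so the unsaturation ending is -yne.
Number the chain so that numbering from this end puts the hydroxyl group at C-4 rather than C-5.
With this numbering: the hydroxyl at C-4; the triple bond between C-5 and C-6; two methyl groups at C-3.
Putting it together: 3,3-dimethyloct-5-yn-4-ol.

3,3-dimethyloct-5-yn-4-ol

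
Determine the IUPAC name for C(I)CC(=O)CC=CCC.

Counting along the main chain through the carbonyl and the multiple bond gives 8 carbons: the parent is octane.
The principal characteristic group is a ketone (C=O on an internal carbon), named with the suffix -one.
The chain contains a C=C double bond, so the unsaturation ending is -ene.
The numbering direction is chosen so that numbering from this end puts the carbonyl group at C-3 rather than C-6.
With this numbering: the carbonyl at C-3; the double bond between C-5 and C-6; an iodo group at C-1.
Putting it together: 1-iodooct-5-en-3-one.

1-iodooct-5-en-3-one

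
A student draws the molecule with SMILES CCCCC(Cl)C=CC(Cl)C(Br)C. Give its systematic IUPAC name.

The longest chain bearing the multiple bond is 10 carbons long (decane).
The chain contains a C=C double bond, so the unsaturation ending is -ene.
Choose the numbering such that numbering from this end puts the double bond at C-4 rather than C-6.
That gives the double bond between C-4 and C-5; a bromo group at C-2; chloro groups at C-3 and C-6.
Substituent prefixes are cited in alphabetical order (multiplying prefixes like di-/tri- are ignored for ordering).
Assembling the pieces gives 2-bromo-3,6-dichlorodec-4-ene.

2-bromo-3,6-dichlorodec-4-ene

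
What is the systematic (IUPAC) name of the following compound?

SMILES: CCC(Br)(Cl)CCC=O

The longest chain bearing the –CHO group is 6 carbons long (hexane).
An aldehyde (terminal –CHO) is the principal characteristic group, giving the suffix -al.
The numbering direction is chosen so that the aldehyde carbon is C-1 by definition.
This places a bromo group at C-4; a chloro group at C-4.
The substituents are ordered alphabetically, ignoring any di-/tri- multipliers.
Assembling the pieces gives 4-bromo-4-chlorohexanal.

4-bromo-4-chlorohexanal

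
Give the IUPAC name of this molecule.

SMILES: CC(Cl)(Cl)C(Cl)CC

The longest continuous carbon chain has 5 atoms, so the parent hydride is pentane.
The numbering direction is chosen so that the substituent locant set {2,2,3} is lower than {3,4,4} at the first point of difference.
With this numbering: chloro groups at C-2 (×2) and C-3.
Putting it together: 2,2,3-trichloropentane.

2,2,3-trichloropentane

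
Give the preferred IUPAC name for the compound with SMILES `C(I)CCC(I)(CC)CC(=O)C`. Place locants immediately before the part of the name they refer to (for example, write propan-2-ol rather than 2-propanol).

Counting along the main chain through the carbonyl gives 7 carbons: the parent is heptane.
A ketone (C=O on an internal carbon) is the principal characteristic group, giving the suffix -one.
Choose the numbering such that numbering from this end puts the carbonyl group at C-2 rather than C-6.
This places the carbonyl at C-2; an ethyl group at C-4; iodo groups at C-4 and C-7.
The substituents are ordered alphabetically, ignoring any di-/tri- multipliers.
The name is 4-ethyl-4,7-diiodoheptan-2-one.

4-ethyl-4,7-diiodoheptan-2-one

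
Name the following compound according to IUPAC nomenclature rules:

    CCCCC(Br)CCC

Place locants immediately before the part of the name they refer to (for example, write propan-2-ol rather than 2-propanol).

The longest carbon chain is 8 atoms: the parent is octane.
Number the chain so that the substituent locant set {4} is lower than {5} at the first point of difference.
This places a bromo group at C-4.
Assembling the pieces gives 4-bromooctane.

4-bromooctane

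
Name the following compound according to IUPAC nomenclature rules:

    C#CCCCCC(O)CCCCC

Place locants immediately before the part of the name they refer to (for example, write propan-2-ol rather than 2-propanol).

Counting along the main chain through the –OH group and the multiple bond gives 12 carbons: the parent is dodecane.
The principal characteristic group is an alcohol (–OH), named with the suffix -ol.
There is one C≡C triple bond, indicated by the ending -yne.
Choose the numbering such that numbering from this end puts the hydroxyl group at C-6 rather than C-7.
With this numbering: the hydroxyl at C-6; the triple bond between C-11 and C-12.
Assembling the pieces gives dodec-11-yn-6-ol.

dodec-11-yn-6-ol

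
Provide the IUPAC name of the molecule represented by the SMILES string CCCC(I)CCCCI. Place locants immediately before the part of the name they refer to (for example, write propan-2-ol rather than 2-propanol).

The longest continuous carbon chain has 8 atoms, so the parent hydride is octane.
Number the chain so that the substituent locant set {1,5} is lower than {4,8} at the first point of difference.
With this numbering: iodo groups at C-1 and C-5.
Assembling the pieces gives 1,5-diiodooctane.

1,5-diiodooctane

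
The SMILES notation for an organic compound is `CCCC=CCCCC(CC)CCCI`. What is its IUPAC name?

9-ethyl-12-iodododec-4-ene

Counting along the main chain through the multiple bond gives 12 carbons: the parent is dodecane.
A C=C double bond in the chain gives the infix -ene-.
Number the chain so that numbering from this end puts the double bond at C-4 rather than C-8.
This places the double bond between C-4 and C-5; an ethyl group at C-9; an iodo group at C-12.
Prefixes are listed alphabetically: ethyl, iodo.
Assembling the pieces gives 9-ethyl-12-iodododec-4-ene.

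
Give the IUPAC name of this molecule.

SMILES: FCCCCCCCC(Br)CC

8-bromo-1-fluorodecane

The longest carbon chain is 10 atoms: the parent is decane.
Number the chain so that the substituent locant set {1,8} is lower than {3,10} at the first point of difference.
This places a bromo group at C-8; a fluoro group at C-1.
Prefixes are listed alphabetically: bromo, fluoro.
Putting it together: 8-bromo-1-fluorodecane.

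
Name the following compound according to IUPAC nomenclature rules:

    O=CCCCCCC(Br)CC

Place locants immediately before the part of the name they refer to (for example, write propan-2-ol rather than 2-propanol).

7-bromononanal

The longest carbon chain that includes the –CHO group has 9 carbons, so the parent hydride is nonane.
An aldehyde (terminal –CHO) is the principal characteristic group, giving the suffix -al.
Choose the numbering such that the aldehyde carbon is C-1 by definition.
That gives a bromo group at C-7.
The name is 7-bromononanal.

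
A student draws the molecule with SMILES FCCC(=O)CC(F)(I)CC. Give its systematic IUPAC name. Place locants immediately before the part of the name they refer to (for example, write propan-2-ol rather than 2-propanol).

The longest carbon chain that includes the carbonyl has 7 carbons, so the parent hydride is heptane.
A ketone (C=O on an internal carbon) is the principal characteristic group, giving the suffix -one.
Number the chain so that numbering from this end puts the carbonyl group at C-3 rather than C-5.
This places the carbonyl at C-3; fluoro groups at C-1 and C-5; an iodo group at C-5.
Prefixes are listed alphabetically: fluoro, iodo.
Putting it together: 1,5-difluoro-5-iodoheptan-3-one.

1,5-difluoro-5-iodoheptan-3-one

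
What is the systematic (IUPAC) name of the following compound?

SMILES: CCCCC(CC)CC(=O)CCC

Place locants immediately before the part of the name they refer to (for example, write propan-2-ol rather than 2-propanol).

6-ethyldecan-4-one

Counting along the main chain through the carbonyl gives 10 carbons: the parent is decane.
The highest-priority functional group is a ketone (C=O on an internal carbon), so the name ends in -one.
The numbering direction is chosen so that numbering from this end puts the carbonyl group at C-4 rather than C-7.
With this numbering: the carbonyl at C-4; an ethyl group at C-6.
The name is 6-ethyldecan-4-one.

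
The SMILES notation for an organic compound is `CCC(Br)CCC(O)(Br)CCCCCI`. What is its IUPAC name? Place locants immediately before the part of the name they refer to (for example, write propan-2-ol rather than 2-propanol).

6,9-dibromo-1-iodoundecan-6-ol

Counting along the main chain through the –OH group gives 11 carbons: the parent is undecane.
The principal characteristic group is an alcohol (–OH), named with the suffix -ol.
The numbering direction is chosen so that the substituent locant set {1,6,9} is lower than {3,6,11} at the first point of difference.
This places the hydroxyl at C-6; bromo groups at C-6 and C-9; an iodo group at C-1.
Prefixes are listed alphabetically: bromo, iodo.
Putting it together: 6,9-dibromo-1-iodoundecan-6-ol.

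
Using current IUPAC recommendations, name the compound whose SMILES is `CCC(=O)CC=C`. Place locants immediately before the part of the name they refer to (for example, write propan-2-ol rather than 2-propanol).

The longest carbon chain that includes the carbonyl and the multiple bond has 6 carbons, so the parent hydride is hexane.
The highest-priority functional group is a ketone (C=O on an internal carbon), so the name ends in -one.
A C=C double bond in the chain gives the infix -ene-.
Number the chain so that numbering from this end puts the carbonyl group at C-3 rather than C-4.
That gives the carbonyl at C-3; the double bond between C-5 and C-6.
Putting it together: hex-5-en-3-one.

hex-5-en-3-one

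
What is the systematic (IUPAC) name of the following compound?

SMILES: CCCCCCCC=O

octanal

Counting along the main chain through the –CHO group gives 8 carbons: the parent is octane.
An aldehyde (terminal –CHO) is the principal characteristic group, giving the suffix -al.
Number the chain so that the aldehyde carbon is C-1 by definition.
Putting it together: octanal.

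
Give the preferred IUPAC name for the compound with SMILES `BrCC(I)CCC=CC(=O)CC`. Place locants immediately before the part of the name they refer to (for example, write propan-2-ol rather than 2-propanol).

Counting along the main chain through the carbonyl and the multiple bond gives 9 carbons: the parent is nonane.
The highest-priority functional group is a ketone (C=O on an internal carbon), so the name ends in -one.
There is one C=C double bond, indicated by the ending -ene.
The numbering direction is chosen so that numbering from this end puts the carbonyl group at C-3 rather than C-7.
With this numbering: the carbonyl at C-3; the double bond between C-4 and C-5; a bromo group at C-9; an iodo group at C-8.
Prefixes are listed alphabetically: bromo, iodo.
Putting it together: 9-bromo-8-iodonon-4-en-3-one.

9-bromo-8-iodonon-4-en-3-one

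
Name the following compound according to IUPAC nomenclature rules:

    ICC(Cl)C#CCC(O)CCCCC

Counting along the main chain through the –OH group and the multiple bond gives 11 carbons: the parent is undecane.
The principal characteristic group is an alcohol (–OH), named with the suffix -ol.
There is one C≡C triple bond, indicated by the ending -yne.
Number the chain so that numbering from this end puts the triple bond at C-3 rather than C-8.
That gives the hydroxyl at C-6; the triple bond between C-3 and C-4; a chloro group at C-2; an iodo group at C-1.
The substituents are ordered alphabetically, ignoring any di-/tri- multipliers.
The name is 2-chloro-1-iodoundec-3-yn-6-ol.

2-chloro-1-iodoundec-3-yn-6-ol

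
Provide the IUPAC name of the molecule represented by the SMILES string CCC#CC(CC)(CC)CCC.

The longest chain bearing the multiple bond is 8 carbons long (octane).
A C≡C triple bond in the chain gives the infix -yne-.
The numbering direction is chosen so that numbering from this end puts the triple bond at C-3 rather than C-5.
That gives the triple bond between C-3 and C-4; two ethyl groups at C-5.
Putting it together: 5,5-diethyloct-3-yne.

5,5-diethyloct-3-yne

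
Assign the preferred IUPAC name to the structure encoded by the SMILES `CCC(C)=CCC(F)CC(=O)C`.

4-fluoro-7-methylnon-6-en-2-one

The longest chain bearing the carbonyl and the multiple bond is 9 carbons long (nonane).
The principal characteristic group is a ketone (C=O on an internal carbon), named with the suffix -one.
The chain contains a C=C double bond, so the unsaturation ending is -ene.
Number the chain so that numbering from this end puts the carbonyl group at C-2 rather than C-8.
That gives the carbonyl at C-2; the double bond between C-6 and C-7; a fluoro group at C-4; a methyl group at C-7.
Substituent prefixes are cited in alphabetical order (multiplying prefixes like di-/tri- are ignored for ordering).
The name is 4-fluoro-7-methylnon-6-en-2-one.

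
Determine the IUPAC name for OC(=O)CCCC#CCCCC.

Counting along the main chain through the –COOH group and the multiple bond gives 10 carbons: the parent is decane.
The principal characteristic group is a carboxylic acid (terminal –COOH), named with the suffix -oic acid.
The chain contains a C≡C triple bond, so the unsaturation ending is -yne.
Number the chain so that the carboxylic acid carbon is C-1 by definition.
This places the triple bond between C-5 and C-6.
The name is dec-5-ynoic acid.

dec-5-ynoic acid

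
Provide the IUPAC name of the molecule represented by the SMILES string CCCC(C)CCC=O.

4-methylheptanal

The longest carbon chain that includes the –CHO group has 7 carbons, so the parent hydride is heptane.
The principal characteristic group is an aldehyde (terminal –CHO), named with the suffix -al.
The numbering direction is chosen so that the aldehyde carbon is C-1 by definition.
That gives a methyl group at C-4.
The name is 4-methylheptanal.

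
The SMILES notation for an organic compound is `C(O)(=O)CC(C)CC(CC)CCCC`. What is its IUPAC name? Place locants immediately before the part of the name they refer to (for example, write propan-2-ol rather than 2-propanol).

5-ethyl-3-methylnonanoic acid

Counting along the main chain through the –COOH group gives 9 carbons: the parent is nonane.
A carboxylic acid (terminal –COOH) is the principal characteristic group, giving the suffix -oic acid.
The numbering direction is chosen so that the carboxylic acid carbon is C-1 by definition.
That gives an ethyl group at C-5; a methyl group at C-3.
Prefixes are listed alphabetically: ethyl, methyl.
The name is 5-ethyl-3-methylnonanoic acid.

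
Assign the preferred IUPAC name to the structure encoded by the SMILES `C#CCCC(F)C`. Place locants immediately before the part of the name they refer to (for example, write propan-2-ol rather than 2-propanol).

The longest carbon chain that includes the multiple bond has 6 carbons, so the parent hydride is hexane.
There is one C≡C triple bond, indicated by the ending -yne.
The numbering direction is chosen so that numbering from this end puts the triple bond at C-1 rather than C-5.
That gives the triple bond between C-1 and C-2; a fluoro group at C-5.
The name is 5-fluorohex-1-yne.

5-fluorohex-1-yne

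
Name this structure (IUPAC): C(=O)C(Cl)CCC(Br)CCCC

Counting along the main chain through the –CHO group gives 9 carbons: the parent is nonane.
An aldehyde (terminal –CHO) is the principal characteristic group, giving the suffix -al.
The numbering direction is chosen so that the aldehyde carbon is C-1 by definition.
That gives a bromo group at C-5; a chloro group at C-2.
Prefixes are listed alphabetically: bromo, chloro.
The name is 5-bromo-2-chlorononanal.

5-bromo-2-chlorononanal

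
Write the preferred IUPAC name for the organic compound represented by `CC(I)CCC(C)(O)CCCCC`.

Counting along the main chain through the –OH group gives 10 carbons: the parent is decane.
An alcohol (–OH) is the principal characteristic group, giving the suffix -ol.
The numbering direction is chosen so that numbering from this end puts the hydroxyl group at C-5 rather than C-6.
This places the hydroxyl at C-5; an iodo group at C-2; a methyl group at C-5.
Substituent prefixes are cited in alphabetical order (multiplying prefixes like di-/tri- are ignored for ordering).
The name is 2-iodo-5-methyldecan-5-ol.

2-iodo-5-methyldecan-5-ol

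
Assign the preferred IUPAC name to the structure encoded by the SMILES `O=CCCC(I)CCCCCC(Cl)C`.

10-chloro-4-iodoundecanal

Counting along the main chain through the –CHO group gives 11 carbons: the parent is undecane.
An aldehyde (terminal –CHO) is the principal characteristic group, giving the suffix -al.
Number the chain so that the aldehyde carbon is C-1 by definition.
This places a chloro group at C-10; an iodo group at C-4.
The substituents are ordered alphabetically, ignoring any di-/tri- multipliers.
Assembling the pieces gives 10-chloro-4-iodoundecanal.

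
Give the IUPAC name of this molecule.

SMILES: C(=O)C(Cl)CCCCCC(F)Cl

The longest chain bearing the –CHO group is 8 carbons long (octane).
The principal characteristic group is an aldehyde (terminal –CHO), named with the suffix -al.
The numbering direction is chosen so that the aldehyde carbon is C-1 by definition.
This places chloro groups at C-2 and C-8; a fluoro group at C-8.
Substituent prefixes are cited in alphabetical order (multiplying prefixes like di-/tri- are ignored for ordering).
The name is 2,8-dichloro-8-fluorooctanal.

2,8-dichloro-8-fluorooctanal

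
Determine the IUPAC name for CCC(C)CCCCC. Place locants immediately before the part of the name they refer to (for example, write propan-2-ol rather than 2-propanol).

The longest carbon chain is 8 atoms: the parent is octane.
Number the chain so that the substituent locant set {3} is lower than {6} at the first point of difference.
That gives a methyl group at C-3.
Assembling the pieces gives 3-methyloctane.

3-methyloctane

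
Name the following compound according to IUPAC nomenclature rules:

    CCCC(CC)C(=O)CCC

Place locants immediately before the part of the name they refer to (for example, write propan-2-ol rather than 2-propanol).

5-ethyloctan-4-one

Counting along the main chain through the carbonyl gives 8 carbons: the parent is octane.
The principal characteristic group is a ketone (C=O on an internal carbon), named with the suffix -one.
Number the chain so that numbering from this end puts the carbonyl group at C-4 rather than C-5.
That gives the carbonyl at C-4; an ethyl group at C-5.
Putting it together: 5-ethyloctan-4-one.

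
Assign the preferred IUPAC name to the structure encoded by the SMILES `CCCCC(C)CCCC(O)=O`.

5-methylnonanoic acid

The longest chain bearing the –COOH group is 9 carbons long (nonane).
The highest-priority functional group is a carboxylic acid (terminal –COOH), so the name ends in -oic acid.
Choose the numbering such that the carboxylic acid carbon is C-1 by definition.
That gives a methyl group at C-5.
Assembling the pieces gives 5-methylnonanoic acid.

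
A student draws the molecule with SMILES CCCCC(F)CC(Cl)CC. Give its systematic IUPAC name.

3-chloro-5-fluorononane

The longest continuous carbon chain has 9 atoms, so the parent hydride is nonane.
The numbering direction is chosen so that the substituent locant set {3,5} is lower than {5,7} at the first point of difference.
That gives a chloro group at C-3; a fluoro group at C-5.
Substituent prefixes are cited in alphabetical order (multiplying prefixes like di-/tri- are ignored for ordering).
Assembling the pieces gives 3-chloro-5-fluorononane.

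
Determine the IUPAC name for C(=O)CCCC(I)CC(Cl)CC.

Counting along the main chain through the –CHO group gives 9 carbons: the parent is nonane.
An aldehyde (terminal –CHO) is the principal characteristic group, giving the suffix -al.
Choose the numbering such that the aldehyde carbon is C-1 by definition.
This places a chloro group at C-7; an iodo group at C-5.
The substituents are ordered alphabetically, ignoring any di-/tri- multipliers.
Assembling the pieces gives 7-chloro-5-iodononanal.

7-chloro-5-iodononanal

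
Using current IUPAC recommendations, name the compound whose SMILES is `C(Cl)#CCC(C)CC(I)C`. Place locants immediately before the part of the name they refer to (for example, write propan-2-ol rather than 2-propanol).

1-chloro-6-iodo-4-methylhept-1-yne

The longest carbon chain that includes the multiple bond has 7 carbons, so the parent hydride is heptane.
There is one C≡C triple bond, indicated by the ending -yne.
Number the chain so that numbering from this end puts the triple bond at C-1 rather than C-6.
This places the triple bond between C-1 and C-2; a chloro group at C-1; an iodo group at C-6; a methyl group at C-4.
The substituents are ordered alphabetically, ignoring any di-/tri- multipliers.
Assembling the pieces gives 1-chloro-6-iodo-4-methylhept-1-yne.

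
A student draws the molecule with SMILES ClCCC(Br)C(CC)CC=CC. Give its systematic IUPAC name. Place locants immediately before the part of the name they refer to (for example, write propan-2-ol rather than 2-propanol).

6-bromo-8-chloro-5-ethyloct-2-ene

The longest carbon chain that includes the multiple bond has 8 carbons, so the parent hydride is octane.
A C=C double bond in the chain gives the infix -ene-.
Choose the numbering such that numbering from this end puts the double bond at C-2 rather than C-6.
With this numbering: the double bond between C-2 and C-3; a bromo group at C-6; a chloro group at C-8; an ethyl group at C-5.
Substituent prefixes are cited in alphabetical order (multiplying prefixes like di-/tri- are ignored for ordering).
Assembling the pieces gives 6-bromo-8-chloro-5-ethyloct-2-ene.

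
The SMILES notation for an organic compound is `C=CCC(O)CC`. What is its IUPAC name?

Counting along the main chain through the –OH group and the multiple bond gives 6 carbons: the parent is hexane.
An alcohol (–OH) is the principal characteristic group, giving the suffix -ol.
A C=C double bond in the chain gives the infix -ene-.
The numbering direction is chosen so that numbering from this end puts the hydroxyl group at C-3 rather than C-4.
With this numbering: the hydroxyl at C-3; the double bond between C-5 and C-6.
Putting it together: hex-5-en-3-ol.

hex-5-en-3-ol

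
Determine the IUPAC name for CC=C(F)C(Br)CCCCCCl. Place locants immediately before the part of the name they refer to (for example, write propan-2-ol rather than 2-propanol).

The longest carbon chain that includes the multiple bond has 9 carbons, so the parent hydride is nonane.
There is one C=C double bond, indicated by the ending -ene.
Number the chain so that numbering from this end puts the double bond at C-2 rather than C-7.
With this numbering: the double bond between C-2 and C-3; a bromo group at C-4; a chloro group at C-9; a fluoro group at C-3.
Prefixes are listed alphabetically: bromo, chloro, fluoro.
Assembling the pieces gives 4-bromo-9-chloro-3-fluoronon-2-ene.

4-bromo-9-chloro-3-fluoronon-2-ene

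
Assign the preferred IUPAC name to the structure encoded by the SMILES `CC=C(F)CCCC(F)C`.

Counting along the main chain through the multiple bond gives 8 carbons: the parent is octane.
The chain contains a C=C double bond, so the unsaturation ending is -ene.
Choose the numbering such that numbering from this end puts the double bond at C-2 rather than C-6.
That gives the double bond between C-2 and C-3; fluoro groups at C-3 and C-7.
The name is 3,7-difluorooct-2-ene.

3,7-difluorooct-2-ene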